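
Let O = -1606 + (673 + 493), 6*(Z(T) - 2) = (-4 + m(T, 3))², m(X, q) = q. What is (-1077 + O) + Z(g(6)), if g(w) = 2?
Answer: -9089/6 ≈ -1514.8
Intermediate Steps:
Z(T) = 13/6 (Z(T) = 2 + (-4 + 3)²/6 = 2 + (⅙)*(-1)² = 2 + (⅙)*1 = 2 + ⅙ = 13/6)
O = -440 (O = -1606 + 1166 = -440)
(-1077 + O) + Z(g(6)) = (-1077 - 440) + 13/6 = -1517 + 13/6 = -9089/6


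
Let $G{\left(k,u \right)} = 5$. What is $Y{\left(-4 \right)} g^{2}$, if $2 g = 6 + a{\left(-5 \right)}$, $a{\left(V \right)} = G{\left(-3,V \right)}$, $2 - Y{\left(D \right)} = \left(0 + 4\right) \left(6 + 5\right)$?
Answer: $- \frac{2541}{2} \approx -1270.5$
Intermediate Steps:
$Y{\left(D \right)} = -42$ ($Y{\left(D \right)} = 2 - \left(0 + 4\right) \left(6 + 5\right) = 2 - 4 \cdot 11 = 2 - 44 = -42$)
$a{\left(V \right)} = 5$
$g = \frac{11}{2}$ ($g = \frac{6 + 5}{2} = \frac{1}{2} \cdot 11 = \frac{11}{2} \approx 5.5$)
$Y{\left(-4 \right)} g^{2} = - 42 \left(\frac{11}{2}\right)^{2} = \left(-42\right) \frac{121}{4} = - \frac{2541}{2}$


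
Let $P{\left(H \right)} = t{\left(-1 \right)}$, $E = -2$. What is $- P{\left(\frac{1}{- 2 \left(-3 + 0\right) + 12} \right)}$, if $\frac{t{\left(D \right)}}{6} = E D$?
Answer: $-12$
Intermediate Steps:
$t{\left(D \right)} = - 12 D$ ($t{\left(D \right)} = 6 \left(- 2 D\right) = - 12 D$)
$P{\left(H \right)} = 12$ ($P{\left(H \right)} = \left(-12\right) \left(-1\right) = 12$)
$- P{\left(\frac{1}{- 2 \left(-3 + 0\right) + 12} \right)} = \left(-1\right) 12 = -12$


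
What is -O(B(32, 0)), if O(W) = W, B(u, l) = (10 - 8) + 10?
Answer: -12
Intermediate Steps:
B(u, l) = 12 (B(u, l) = 2 + 10 = 12)
-O(B(32, 0)) = -1*12 = -12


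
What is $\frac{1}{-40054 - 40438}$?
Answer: $- \frac{1}{80492} \approx -1.2424 \cdot 10^{-5}$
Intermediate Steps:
$\frac{1}{-40054 - 40438} = \frac{1}{-80492} = - \frac{1}{80492}$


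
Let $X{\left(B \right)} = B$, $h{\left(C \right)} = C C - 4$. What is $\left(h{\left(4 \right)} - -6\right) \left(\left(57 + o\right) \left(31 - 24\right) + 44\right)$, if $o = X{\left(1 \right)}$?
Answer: $8100$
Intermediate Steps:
$h{\left(C \right)} = -4 + C^{2}$ ($h{\left(C \right)} = C^{2} - 4 = -4 + C^{2}$)
$o = 1$
$\left(h{\left(4 \right)} - -6\right) \left(\left(57 + o\right) \left(31 - 24\right) + 44\right) = \left(\left(-4 + 4^{2}\right) - -6\right) \left(\left(57 + 1\right) \left(31 - 24\right) + 44\right) = \left(\left(-4 + 16\right) + 6\right) \left(58 \cdot 7 + 44\right) = \left(12 + 6\right) \left(406 + 44\right) = 18 \cdot 450 = 8100$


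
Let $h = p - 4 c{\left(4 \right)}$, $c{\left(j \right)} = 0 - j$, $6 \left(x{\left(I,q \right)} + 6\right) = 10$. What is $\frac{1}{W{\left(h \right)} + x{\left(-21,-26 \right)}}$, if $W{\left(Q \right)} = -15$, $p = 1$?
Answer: $- \frac{3}{58} \approx -0.051724$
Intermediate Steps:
$x{\left(I,q \right)} = - \frac{13}{3}$ ($x{\left(I,q \right)} = -6 + \frac{1}{6} \cdot 10 = -6 + \frac{5}{3} = - \frac{13}{3}$)
$c{\left(j \right)} = - j$
$h = 17$ ($h = 1 - 4 \left(\left(-1\right) 4\right) = 1 - -16 = 1 + 16 = 17$)
$\frac{1}{W{\left(h \right)} + x{\left(-21,-26 \right)}} = \frac{1}{-15 - \frac{13}{3}} = \frac{1}{- \frac{58}{3}} = - \frac{3}{58}$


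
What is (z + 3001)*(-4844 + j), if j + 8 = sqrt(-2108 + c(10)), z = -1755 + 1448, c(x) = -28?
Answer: -13071288 + 5388*I*sqrt(534) ≈ -1.3071e+7 + 1.2451e+5*I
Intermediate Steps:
z = -307
j = -8 + 2*I*sqrt(534) (j = -8 + sqrt(-2108 - 28) = -8 + sqrt(-2136) = -8 + 2*I*sqrt(534) ≈ -8.0 + 46.217*I)
(z + 3001)*(-4844 + j) = (-307 + 3001)*(-4844 + (-8 + 2*I*sqrt(534))) = 2694*(-4852 + 2*I*sqrt(534)) = -13071288 + 5388*I*sqrt(534)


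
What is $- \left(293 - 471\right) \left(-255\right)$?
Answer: $-45390$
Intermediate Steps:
$- \left(293 - 471\right) \left(-255\right) = - \left(-178\right) \left(-255\right) = \left(-1\right) 45390 = -45390$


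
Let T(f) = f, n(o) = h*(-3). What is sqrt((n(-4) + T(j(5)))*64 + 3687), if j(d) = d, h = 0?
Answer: sqrt(4007) ≈ 63.301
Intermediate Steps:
n(o) = 0 (n(o) = 0*(-3) = 0)
sqrt((n(-4) + T(j(5)))*64 + 3687) = sqrt((0 + 5)*64 + 3687) = sqrt(5*64 + 3687) = sqrt(320 + 3687) = sqrt(4007)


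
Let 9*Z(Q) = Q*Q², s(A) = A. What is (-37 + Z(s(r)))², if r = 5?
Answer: 43264/81 ≈ 534.12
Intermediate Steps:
Z(Q) = Q³/9 (Z(Q) = (Q*Q²)/9 = Q³/9)
(-37 + Z(s(r)))² = (-37 + (⅑)*5³)² = (-37 + (⅑)*125)² = (-37 + 125/9)² = (-208/9)² = 43264/81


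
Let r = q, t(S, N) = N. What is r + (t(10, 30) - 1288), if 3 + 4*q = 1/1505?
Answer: -3788837/3010 ≈ -1258.8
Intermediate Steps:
q = -2257/3010 (q = -3/4 + (1/4)/1505 = -3/4 + (1/4)*(1/1505) = -3/4 + 1/6020 = -2257/3010 ≈ -0.74983)
r = -2257/3010 ≈ -0.74983
r + (t(10, 30) - 1288) = -2257/3010 + (30 - 1288) = -2257/3010 - 1258 = -3788837/3010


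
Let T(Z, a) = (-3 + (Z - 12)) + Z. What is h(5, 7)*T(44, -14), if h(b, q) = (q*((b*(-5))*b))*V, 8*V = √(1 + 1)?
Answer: -63875*√2/8 ≈ -11292.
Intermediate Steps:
T(Z, a) = -15 + 2*Z (T(Z, a) = (-3 + (-12 + Z)) + Z = (-15 + Z) + Z = -15 + 2*Z)
V = √2/8 (V = √(1 + 1)/8 = √2/8 ≈ 0.17678)
h(b, q) = -5*q*√2*b²/8 (h(b, q) = (q*((b*(-5))*b))*(√2/8) = (q*((-5*b)*b))*(√2/8) = (q*(-5*b²))*(√2/8) = (-5*q*b²)*(√2/8) = -5*q*√2*b²/8)
h(5, 7)*T(44, -14) = (-5/8*7*√2*5²)*(-15 + 2*44) = (-5/8*7*√2*25)*(-15 + 88) = -875*√2/8*73 = -63875*√2/8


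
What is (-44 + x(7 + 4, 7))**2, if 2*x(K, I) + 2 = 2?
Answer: 1936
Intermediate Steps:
x(K, I) = 0 (x(K, I) = -1 + (1/2)*2 = -1 + 1 = 0)
(-44 + x(7 + 4, 7))**2 = (-44 + 0)**2 = (-44)**2 = 1936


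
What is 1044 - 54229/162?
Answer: 114899/162 ≈ 709.25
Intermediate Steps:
1044 - 54229/162 = 114899/162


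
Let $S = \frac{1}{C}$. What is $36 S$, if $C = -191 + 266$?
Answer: $\frac{12}{25} \approx 0.48$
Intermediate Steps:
$C = 75$
$S = \frac{1}{75} \approx 0.013333$
$36 S = 36 \cdot \frac{1}{75} = \frac{12}{25}$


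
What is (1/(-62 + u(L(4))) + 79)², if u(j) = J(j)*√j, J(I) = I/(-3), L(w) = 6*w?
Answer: 8305588609/1331716 + 364540*√6/332929 ≈ 6239.4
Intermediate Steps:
J(I) = -I/3 (J(I) = I*(-⅓) = -I/3)
u(j) = -j^(3/2)/3 (u(j) = (-j/3)*√j = -j^(3/2)/3)
(1/(-62 + u(L(4))) + 79)² = (1/(-62 - 48*√6/3) + 79)² = (1/(-62 - 16*√6) + 79)² = (79 + 1/(-62 - 16*√6))²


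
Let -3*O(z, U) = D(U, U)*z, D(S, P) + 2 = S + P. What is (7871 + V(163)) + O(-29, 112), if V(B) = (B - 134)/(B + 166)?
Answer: 3295622/329 ≈ 10017.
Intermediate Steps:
D(S, P) = -2 + P + S (D(S, P) = -2 + (S + P) = -2 + (P + S) = -2 + P + S)
V(B) = (-134 + B)/(166 + B)
O(z, U) = -z*(-2 + 2*U)/3 (O(z, U) = -(-2 + U + U)*z/3 = -(-2 + 2*U)*z/3 = -z*(-2 + 2*U)/3)
(7871 + V(163)) + O(-29, 112) = (7871 + (-134 + 163)/(166 + 163)) + (⅔)*(-29)*(1 - 1*112) = (7871 + 29/329) + (⅔)*(-29)*(1 - 112) = (7871 + (1/329)*29) + (⅔)*(-29)*(-111) = (7871 + 29/329) + 2146 = 2589588/329 + 2146 = 3295622/329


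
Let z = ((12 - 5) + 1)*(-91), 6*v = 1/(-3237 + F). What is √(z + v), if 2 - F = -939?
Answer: I*√8634907869/3444 ≈ 26.981*I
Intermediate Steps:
F = 941 (F = 2 - 1*(-939) = 2 + 939 = 941)
v = -1/13776 (v = 1/(6*(-3237 + 941)) = (⅙)/(-2296) = (⅙)*(-1/2296) = -1/13776 ≈ -7.2590e-5)
z = -728 (z = (7 + 1)*(-91) = 8*(-91) = -728)
√(z + v) = √(-728 - 1/13776) = √(-10028929/13776) = I*√8634907869/3444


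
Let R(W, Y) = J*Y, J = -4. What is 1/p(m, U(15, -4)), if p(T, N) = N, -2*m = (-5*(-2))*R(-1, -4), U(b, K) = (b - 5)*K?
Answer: -1/40 ≈ -0.025000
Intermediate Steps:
U(b, K) = K*(-5 + b) (U(b, K) = (-5 + b)*K = K*(-5 + b))
R(W, Y) = -4*Y
m = -80 (m = -(-5*(-2))*(-4*(-4))/2 = -5*16 = -½*160 = -80)
1/p(m, U(15, -4)) = 1/(-4*(-5 + 15)) = 1/(-4*10) = 1/(-40) = -1/40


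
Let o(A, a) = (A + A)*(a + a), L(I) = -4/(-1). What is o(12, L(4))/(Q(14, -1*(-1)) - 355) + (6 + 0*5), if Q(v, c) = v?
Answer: 1854/341 ≈ 5.4370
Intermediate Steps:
L(I) = 4 (L(I) = -4*(-1) = 4)
o(A, a) = 4*A*a (o(A, a) = (2*A)*(2*a) = 4*A*a)
o(12, L(4))/(Q(14, -1*(-1)) - 355) + (6 + 0*5) = (4*12*4)/(14 - 355) + (6 + 0*5) = 192/(-341) + (6 + 0) = 192*(-1/341) + 6 = -192/341 + 6 = 1854/341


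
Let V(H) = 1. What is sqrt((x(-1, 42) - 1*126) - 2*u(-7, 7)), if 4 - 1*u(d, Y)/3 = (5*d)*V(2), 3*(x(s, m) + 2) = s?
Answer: I*sqrt(3261)/3 ≈ 19.035*I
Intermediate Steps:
x(s, m) = -2 + s/3
u(d, Y) = 12 - 15*d (u(d, Y) = 12 - 3*5*d = 12 - 15*d)
sqrt((x(-1, 42) - 1*126) - 2*u(-7, 7)) = sqrt(((-2 + (1/3)*(-1)) - 1*126) - 2*(12 - 15*(-7))) = sqrt(((-2 - 1/3) - 126) - 2*(12 + 105)) = sqrt((-7/3 - 126) - 2*117) = sqrt(-385/3 - 234) = sqrt(-1087/3) = I*sqrt(3261)/3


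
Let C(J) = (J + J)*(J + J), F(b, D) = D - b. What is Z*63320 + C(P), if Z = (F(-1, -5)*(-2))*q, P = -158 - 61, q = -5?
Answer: -2340956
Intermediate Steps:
P = -219
Z = -40 (Z = ((-5 - 1*(-1))*(-2))*(-5) = ((-5 + 1)*(-2))*(-5) = -4*(-2)*(-5) = 8*(-5) = -40)
C(J) = 4*J² (C(J) = (2*J)*(2*J) = 4*J²)
Z*63320 + C(P) = -40*63320 + 4*(-219)² = -2532800 + 4*47961 = -2532800 + 191844 = -2340956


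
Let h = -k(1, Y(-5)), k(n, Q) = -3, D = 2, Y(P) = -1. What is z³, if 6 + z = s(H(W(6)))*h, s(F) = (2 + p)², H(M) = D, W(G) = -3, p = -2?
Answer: -216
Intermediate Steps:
H(M) = 2
s(F) = 0 (s(F) = (2 - 2)² = 0² = 0)
h = 3 (h = -1*(-3) = 3)
z = -6 (z = -6 + 0*3 = -6 + 0 = -6)
z³ = (-6)³ = -216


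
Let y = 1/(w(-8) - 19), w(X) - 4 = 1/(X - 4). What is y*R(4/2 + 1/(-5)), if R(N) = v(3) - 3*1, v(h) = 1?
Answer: 24/181 ≈ 0.13260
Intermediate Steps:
R(N) = -2 (R(N) = 1 - 3*1 = 1 - 3 = -2)
w(X) = 4 + 1/(-4 + X) (w(X) = 4 + 1/(X - 4) = 4 + 1/(-4 + X))
y = -12/181 (y = 1/((-15 + 4*(-8))/(-4 - 8) - 19) = 1/((-15 - 32)/(-12) - 19) = 1/(-1/12*(-47) - 19) = 1/(47/12 - 19) = 1/(-181/12) = -12/181 ≈ -0.066298)
y*R(4/2 + 1/(-5)) = -12/181*(-2) = 24/181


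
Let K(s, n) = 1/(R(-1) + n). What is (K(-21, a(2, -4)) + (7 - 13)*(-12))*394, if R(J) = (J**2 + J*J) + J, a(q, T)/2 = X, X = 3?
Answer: 198970/7 ≈ 28424.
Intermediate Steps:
a(q, T) = 6 (a(q, T) = 2*3 = 6)
R(J) = J + 2*J**2 (R(J) = (J**2 + J**2) + J = 2*J**2 + J = J + 2*J**2)
K(s, n) = 1/(1 + n) (K(s, n) = 1/(-(1 + 2*(-1)) + n) = 1/(-(1 - 2) + n) = 1/(-1*(-1) + n) = 1/(1 + n))
(K(-21, a(2, -4)) + (7 - 13)*(-12))*394 = (1/(1 + 6) + (7 - 13)*(-12))*394 = (1/7 - 6*(-12))*394 = (1/7 + 72)*394 = (505/7)*394 = 198970/7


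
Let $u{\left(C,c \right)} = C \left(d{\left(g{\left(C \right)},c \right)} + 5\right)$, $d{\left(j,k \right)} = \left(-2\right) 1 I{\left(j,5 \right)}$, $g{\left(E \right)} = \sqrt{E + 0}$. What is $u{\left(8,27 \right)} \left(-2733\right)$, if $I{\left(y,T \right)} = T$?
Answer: $109320$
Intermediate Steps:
$g{\left(E \right)} = \sqrt{E}$
$d{\left(j,k \right)} = -10$ ($d{\left(j,k \right)} = \left(-2\right) 1 \cdot 5 = \left(-2\right) 5 = -10$)
$u{\left(C,c \right)} = - 5 C$ ($u{\left(C,c \right)} = C \left(-10 + 5\right) = C \left(-5\right) = - 5 C$)
$u{\left(8,27 \right)} \left(-2733\right) = \left(-5\right) 8 \left(-2733\right) = \left(-40\right) \left(-2733\right) = 109320$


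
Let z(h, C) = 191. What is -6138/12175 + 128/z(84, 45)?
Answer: 386042/2325425 ≈ 0.16601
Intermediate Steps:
-6138/12175 + 128/z(84, 45) = -6138/12175 + 128/191 = 386042/2325425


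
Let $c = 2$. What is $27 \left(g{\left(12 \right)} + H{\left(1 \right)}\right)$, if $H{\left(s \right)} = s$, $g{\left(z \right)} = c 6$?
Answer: $351$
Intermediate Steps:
$g{\left(z \right)} = 12$ ($g{\left(z \right)} = 2 \cdot 6 = 12$)
$27 \left(g{\left(12 \right)} + H{\left(1 \right)}\right) = 27 \left(12 + 1\right) = 27 \cdot 13 = 351$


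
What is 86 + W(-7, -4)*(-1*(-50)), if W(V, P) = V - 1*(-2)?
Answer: -164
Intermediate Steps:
W(V, P) = 2 + V (W(V, P) = V + 2 = 2 + V)
86 + W(-7, -4)*(-1*(-50)) = 86 + (2 - 7)*(-1*(-50)) = 86 - 5*50 = 86 - 250 = -164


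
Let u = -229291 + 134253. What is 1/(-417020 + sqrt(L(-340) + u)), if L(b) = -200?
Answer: -208510/86952887819 - 3*I*sqrt(10582)/173905775638 ≈ -2.398e-6 - 1.7746e-9*I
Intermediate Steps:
u = -95038
1/(-417020 + sqrt(L(-340) + u)) = 1/(-417020 + sqrt(-200 - 95038)) = 1/(-417020 + sqrt(-95238)) = 1/(-417020 + 3*I*sqrt(10582))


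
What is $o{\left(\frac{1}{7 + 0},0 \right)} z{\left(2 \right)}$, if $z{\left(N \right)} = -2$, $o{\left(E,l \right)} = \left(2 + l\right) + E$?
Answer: $- \frac{30}{7} \approx -4.2857$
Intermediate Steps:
$o{\left(E,l \right)} = 2 + E + l$
$o{\left(\frac{1}{7 + 0},0 \right)} z{\left(2 \right)} = \left(2 + \frac{1}{7 + 0} + 0\right) \left(-2\right) = \left(2 + \frac{1}{7} + 0\right) \left(-2\right) = \frac{15}{7} \left(-2\right) = - \frac{30}{7}$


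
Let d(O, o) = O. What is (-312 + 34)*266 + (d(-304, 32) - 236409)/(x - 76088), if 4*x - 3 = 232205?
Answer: -1333489415/18036 ≈ -73935.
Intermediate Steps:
x = 58052 (x = ¾ + (¼)*232205 = ¾ + 232205/4 = 58052)
(-312 + 34)*266 + (d(-304, 32) - 236409)/(x - 76088) = (-312 + 34)*266 + (-304 - 236409)/(58052 - 76088) = -278*266 - 236713/(-18036) = -73948 - 236713*(-1/18036) = -73948 + 236713/18036 = -1333489415/18036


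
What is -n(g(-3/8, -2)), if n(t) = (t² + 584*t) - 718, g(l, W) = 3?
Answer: -1043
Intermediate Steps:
n(t) = -718 + t² + 584*t
-n(g(-3/8, -2)) = -(-718 + 3² + 584*3) = -(-718 + 9 + 1752) = -1*1043 = -1043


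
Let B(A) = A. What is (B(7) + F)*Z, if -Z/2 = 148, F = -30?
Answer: 6808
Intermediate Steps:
Z = -296 (Z = -2*148 = -296)
(B(7) + F)*Z = (7 - 30)*(-296) = -23*(-296) = 6808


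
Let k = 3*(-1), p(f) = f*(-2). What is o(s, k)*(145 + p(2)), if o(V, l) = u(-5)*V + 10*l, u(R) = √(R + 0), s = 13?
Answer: -4230 + 1833*I*√5 ≈ -4230.0 + 4098.7*I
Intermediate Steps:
u(R) = √R
p(f) = -2*f
k = -3
o(V, l) = 10*l + I*V*√5 (o(V, l) = √(-5)*V + 10*l = (I*√5)*V + 10*l = I*V*√5 + 10*l = 10*l + I*V*√5)
o(s, k)*(145 + p(2)) = (10*(-3) + I*13*√5)*(145 - 2*2) = (-30 + 13*I*√5)*(145 - 4) = (-30 + 13*I*√5)*141 = -4230 + 1833*I*√5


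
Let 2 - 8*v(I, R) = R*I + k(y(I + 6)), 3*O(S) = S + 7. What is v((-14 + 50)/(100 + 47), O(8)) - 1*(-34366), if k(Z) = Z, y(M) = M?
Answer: 3367801/98 ≈ 34365.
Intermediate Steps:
O(S) = 7/3 + S/3 (O(S) = (S + 7)/3 = (7 + S)/3 = 7/3 + S/3)
v(I, R) = -1/2 - I/8 - I*R/8 (v(I, R) = 1/4 - (R*I + (I + 6))/8 = 1/4 - (I*R + (6 + I))/8 = 1/4 - (6 + I + I*R)/8 = 1/4 + (-3/4 - I/8 - I*R/8) = -1/2 - I/8 - I*R/8)
v((-14 + 50)/(100 + 47), O(8)) - 1*(-34366) = (-1/2 - (-14 + 50)/(8*(100 + 47)) - (-14 + 50)/(100 + 47)*(7/3 + (1/3)*8)/8) - 1*(-34366) = (-1/2 - 9/(2*147) - 36/147*(7/3 + 8/3)/8) + 34366 = (-1/2 - 9/(2*147) - 1/8*36*(1/147)*5) + 34366 = (-1/2 - 1/8*12/49 - 1/8*12/49*5) + 34366 = (-1/2 - 3/98 - 15/98) + 34366 = -67/98 + 34366 = 3367801/98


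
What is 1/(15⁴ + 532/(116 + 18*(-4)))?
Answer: 11/557008 ≈ 1.9748e-5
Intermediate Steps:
1/(15⁴ + 532/(116 + 18*(-4))) = 1/(50625 + 532/(116 - 72)) = 1/(50625 + 532/44) = 1/(50625 + 532*(1/44)) = 1/(50625 + 133/11) = 1/(557008/11) = 11/557008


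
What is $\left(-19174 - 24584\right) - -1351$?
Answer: $-42407$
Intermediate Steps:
$\left(-19174 - 24584\right) - -1351 = -43758 + \left(-99 + 1450\right) = -43758 + 1351 = -42407$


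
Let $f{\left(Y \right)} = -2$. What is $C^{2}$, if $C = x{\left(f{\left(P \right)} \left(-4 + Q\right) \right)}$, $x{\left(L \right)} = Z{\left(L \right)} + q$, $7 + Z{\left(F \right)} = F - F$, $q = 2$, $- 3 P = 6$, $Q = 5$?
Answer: $25$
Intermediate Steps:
$P = -2$ ($P = \left(- \frac{1}{3}\right) 6 = -2$)
$Z{\left(F \right)} = -7$ ($Z{\left(F \right)} = -7 + \left(F - F\right) = -7 + 0 = -7$)
$x{\left(L \right)} = -5$ ($x{\left(L \right)} = -7 + 2 = -5$)
$C = -5$
$C^{2} = \left(-5\right)^{2} = 25$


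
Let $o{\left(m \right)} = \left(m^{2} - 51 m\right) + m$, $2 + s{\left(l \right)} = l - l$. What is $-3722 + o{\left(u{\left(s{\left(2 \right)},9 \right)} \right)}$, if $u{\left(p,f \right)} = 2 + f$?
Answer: $-4151$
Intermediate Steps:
$s{\left(l \right)} = -2$ ($s{\left(l \right)} = -2 + \left(l - l\right) = -2 + 0 = -2$)
$o{\left(m \right)} = m^{2} - 50 m$
$-3722 + o{\left(u{\left(s{\left(2 \right)},9 \right)} \right)} = -3722 + \left(2 + 9\right) \left(-50 + \left(2 + 9\right)\right) = -3722 + 11 \left(-50 + 11\right) = -3722 + 11 \left(-39\right) = -3722 - 429 = -4151$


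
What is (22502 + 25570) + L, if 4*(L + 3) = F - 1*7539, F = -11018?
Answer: 173719/4 ≈ 43430.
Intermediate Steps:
L = -18569/4 (L = -3 + (-11018 - 1*7539)/4 = -3 + (-11018 - 7539)/4 = -3 + (¼)*(-18557) = -3 - 18557/4 = -18569/4 ≈ -4642.3)
(22502 + 25570) + L = (22502 + 25570) - 18569/4 = 48072 - 18569/4 = 173719/4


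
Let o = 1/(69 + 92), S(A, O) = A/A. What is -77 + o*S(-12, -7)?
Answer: -12396/161 ≈ -76.994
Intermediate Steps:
S(A, O) = 1
o = 1/161 ≈ 0.0062112
-77 + o*S(-12, -7) = -77 + (1/161)*1 = -77 + 1/161 = -12396/161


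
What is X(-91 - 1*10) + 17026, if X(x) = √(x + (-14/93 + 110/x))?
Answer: 17026 + I*√9020445441/9393 ≈ 17026.0 + 10.111*I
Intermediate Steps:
X(x) = √(-14/93 + x + 110/x) (X(x) = √(x + (-14*1/93 + 110/x)) = √(x + (-14/93 + 110/x)) = √(-14/93 + x + 110/x))
X(-91 - 1*10) + 17026 = √(-1302 + 8649*(-91 - 1*10) + 951390/(-91 - 1*10))/93 + 17026 = √(-1302 + 8649*(-91 - 10) + 951390/(-91 - 10))/93 + 17026 = √(-1302 + 8649*(-101) + 951390/(-101))/93 + 17026 = √(-1302 - 873549 + 951390*(-1/101))/93 + 17026 = √(-1302 - 873549 - 951390/101)/93 + 17026 = √(-89311341/101)/93 + 17026 = (I*√9020445441/101)/93 + 17026 = I*√9020445441/9393 + 17026 = 17026 + I*√9020445441/9393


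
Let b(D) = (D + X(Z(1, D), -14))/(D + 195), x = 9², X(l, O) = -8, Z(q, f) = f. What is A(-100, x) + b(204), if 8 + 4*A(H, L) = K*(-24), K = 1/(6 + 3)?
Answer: -124/57 ≈ -2.1754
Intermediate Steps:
x = 81
K = ⅑ (K = 1/9 = ⅑ ≈ 0.11111)
b(D) = (-8 + D)/(195 + D) (b(D) = (D - 8)/(D + 195) = (-8 + D)/(195 + D))
A(H, L) = -8/3 (A(H, L) = -2 + ((⅑)*(-24))/4 = -2 + (¼)*(-8/3) = -2 - ⅔ = -8/3)
A(-100, x) + b(204) = -8/3 + (-8 + 204)/(195 + 204) = -8/3 + 196/399 = -8/3 + (1/399)*196 = -8/3 + 28/57 = -124/57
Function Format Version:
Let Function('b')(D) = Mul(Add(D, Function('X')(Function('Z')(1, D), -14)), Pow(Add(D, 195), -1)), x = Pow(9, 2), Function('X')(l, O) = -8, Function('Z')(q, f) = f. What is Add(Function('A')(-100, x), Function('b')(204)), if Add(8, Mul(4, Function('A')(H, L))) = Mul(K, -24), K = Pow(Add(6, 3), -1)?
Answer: Rational(-124, 57) ≈ -2.1754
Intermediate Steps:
x = 81
K = Rational(1, 9) (K = Pow(9, -1) = Rational(1, 9) ≈ 0.11111)
Function('b')(D) = Mul(Pow(Add(195, D), -1), Add(-8, D)) (Function('b')(D) = Mul(Add(D, -8), Pow(Add(D, 195), -1)) = Mul(Add(-8, D), Pow(Add(195, D), -1)) = Mul(Pow(Add(195, D), -1), Add(-8, D)))
Function('A')(H, L) = Rational(-8, 3) (Function('A')(H, L) = Add(-2, Mul(Rational(1, 4), Mul(Rational(1, 9), -24))) = Add(-2, Mul(Rational(1, 4), Rational(-8, 3))) = Add(-2, Rational(-2, 3)) = Rational(-8, 3))
Add(Function('A')(-100, x), Function('b')(204)) = Add(Rational(-8, 3), Mul(Pow(Add(195, 204), -1), Add(-8, 204))) = Add(Rational(-8, 3), Mul(Pow(399, -1), 196)) = Add(Rational(-8, 3), Mul(Rational(1, 399), 196)) = Add(Rational(-8, 3), Rational(28, 57)) = Rational(-124, 57)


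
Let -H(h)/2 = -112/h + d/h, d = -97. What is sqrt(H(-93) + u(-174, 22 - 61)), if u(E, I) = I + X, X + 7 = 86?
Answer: sqrt(307086)/93 ≈ 5.9586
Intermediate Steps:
X = 79 (X = -7 + 86 = 79)
u(E, I) = 79 + I (u(E, I) = I + 79 = 79 + I)
H(h) = 418/h (H(h) = -2*(-112/h - 97/h) = -(-418)/h = 418/h)
sqrt(H(-93) + u(-174, 22 - 61)) = sqrt(418/(-93) + (79 + (22 - 61))) = sqrt(418*(-1/93) + (79 - 39)) = sqrt(-418/93 + 40) = sqrt(3302/93) = sqrt(307086)/93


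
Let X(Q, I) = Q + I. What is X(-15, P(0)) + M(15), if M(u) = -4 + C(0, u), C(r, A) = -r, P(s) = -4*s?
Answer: -19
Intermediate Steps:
M(u) = -4 (M(u) = -4 - 1*0 = -4 + 0 = -4)
X(Q, I) = I + Q
X(-15, P(0)) + M(15) = (-4*0 - 15) - 4 = (0 - 15) - 4 = -15 - 4 = -19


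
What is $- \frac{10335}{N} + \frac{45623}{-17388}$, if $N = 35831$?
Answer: $- \frac{1814422693}{623029428} \approx -2.9123$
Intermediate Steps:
$- \frac{10335}{N} + \frac{45623}{-17388} = - \frac{10335}{35831} + \frac{45623}{-17388} = \left(-10335\right) \frac{1}{35831} + 45623 \left(- \frac{1}{17388}\right) = - \frac{10335}{35831} - \frac{45623}{17388} = - \frac{1814422693}{623029428}$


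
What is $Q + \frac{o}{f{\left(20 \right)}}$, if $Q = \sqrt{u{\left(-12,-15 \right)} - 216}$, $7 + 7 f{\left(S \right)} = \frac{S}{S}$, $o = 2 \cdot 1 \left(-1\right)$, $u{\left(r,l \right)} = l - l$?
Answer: $\frac{7}{3} + 6 i \sqrt{6} \approx 2.3333 + 14.697 i$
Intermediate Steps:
$u{\left(r,l \right)} = 0$
$o = -2$ ($o = 2 \left(-1\right) = -2$)
$f{\left(S \right)} = - \frac{6}{7}$ ($f{\left(S \right)} = -1 + \frac{S \frac{1}{S}}{7} = -1 + \frac{1}{7} \cdot 1 = -1 + \frac{1}{7} = - \frac{6}{7}$)
$Q = 6 i \sqrt{6}$ ($Q = \sqrt{0 - 216} = \sqrt{-216} = 6 i \sqrt{6} \approx 14.697 i$)
$Q + \frac{o}{f{\left(20 \right)}} = 6 i \sqrt{6} + \frac{1}{- \frac{6}{7}} \left(-2\right) = 6 i \sqrt{6} - - \frac{7}{3} = 6 i \sqrt{6} + \frac{7}{3} = \frac{7}{3} + 6 i \sqrt{6}$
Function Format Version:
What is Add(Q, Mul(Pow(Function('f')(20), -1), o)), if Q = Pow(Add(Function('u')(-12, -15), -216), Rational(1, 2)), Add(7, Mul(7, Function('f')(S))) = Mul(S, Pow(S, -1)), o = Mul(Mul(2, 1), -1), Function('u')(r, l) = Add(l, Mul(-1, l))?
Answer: Add(Rational(7, 3), Mul(6, I, Pow(6, Rational(1, 2)))) ≈ Add(2.3333, Mul(14.697, I))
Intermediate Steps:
Function('u')(r, l) = 0
o = -2 (o = Mul(2, -1) = -2)
Function('f')(S) = Rational(-6, 7) (Function('f')(S) = Add(-1, Mul(Rational(1, 7), Mul(S, Pow(S, -1)))) = Add(-1, Mul(Rational(1, 7), 1)) = Add(-1, Rational(1, 7)) = Rational(-6, 7))
Q = Mul(6, I, Pow(6, Rational(1, 2))) (Q = Pow(Add(0, -216), Rational(1, 2)) = Pow(-216, Rational(1, 2)) = Mul(6, I, Pow(6, Rational(1, 2))) ≈ Mul(14.697, I))
Add(Q, Mul(Pow(Function('f')(20), -1), o)) = Add(Mul(6, I, Pow(6, Rational(1, 2))), Mul(Pow(Rational(-6, 7), -1), -2)) = Add(Mul(6, I, Pow(6, Rational(1, 2))), Mul(Rational(-7, 6), -2)) = Add(Mul(6, I, Pow(6, Rational(1, 2))), Rational(7, 3)) = Add(Rational(7, 3), Mul(6, I, Pow(6, Rational(1, 2))))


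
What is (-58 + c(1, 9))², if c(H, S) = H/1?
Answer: 3249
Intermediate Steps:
c(H, S) = H (c(H, S) = H*1 = H)
(-58 + c(1, 9))² = (-58 + 1)² = (-57)² = 3249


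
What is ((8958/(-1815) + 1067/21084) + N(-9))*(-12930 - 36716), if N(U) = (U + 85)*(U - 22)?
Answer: 747545221117007/6377910 ≈ 1.1721e+8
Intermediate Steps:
N(U) = (-22 + U)*(85 + U) (N(U) = (85 + U)*(-22 + U) = (-22 + U)*(85 + U))
((8958/(-1815) + 1067/21084) + N(-9))*(-12930 - 36716) = ((8958/(-1815) + 1067/21084) + (-1870 + (-9)² + 63*(-9)))*(-12930 - 36716) = ((8958*(-1/1815) + 1067*(1/21084)) + (-1870 + 81 - 567))*(-49646) = ((-2986/605 + 1067/21084) - 2356)*(-49646) = (-62311289/12755820 - 2356)*(-49646) = -30115023209/12755820*(-49646) = 747545221117007/6377910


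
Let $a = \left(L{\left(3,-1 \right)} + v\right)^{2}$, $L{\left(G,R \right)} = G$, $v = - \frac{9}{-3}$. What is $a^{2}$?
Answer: $1296$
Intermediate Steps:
$v = 3$ ($v = \left(-9\right) \left(- \frac{1}{3}\right) = 3$)
$a = 36$ ($a = \left(3 + 3\right)^{2} = 6^{2} = 36$)
$a^{2} = 36^{2} = 1296$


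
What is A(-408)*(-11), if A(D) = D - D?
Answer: 0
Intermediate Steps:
A(D) = 0
A(-408)*(-11) = 0*(-11) = 0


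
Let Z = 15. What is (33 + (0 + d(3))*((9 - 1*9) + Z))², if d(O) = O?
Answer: 6084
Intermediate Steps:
(33 + (0 + d(3))*((9 - 1*9) + Z))² = (33 + (0 + 3)*((9 - 1*9) + 15))² = (33 + 3*((9 - 9) + 15))² = (33 + 3*(0 + 15))² = (33 + 3*15)² = (33 + 45)² = 78² = 6084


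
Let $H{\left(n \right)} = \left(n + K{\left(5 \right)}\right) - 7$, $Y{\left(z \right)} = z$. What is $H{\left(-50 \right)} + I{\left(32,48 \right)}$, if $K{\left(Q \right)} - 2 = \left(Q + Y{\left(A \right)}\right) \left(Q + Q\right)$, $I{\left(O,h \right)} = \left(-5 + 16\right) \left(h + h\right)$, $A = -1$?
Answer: $1041$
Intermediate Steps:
$I{\left(O,h \right)} = 22 h$ ($I{\left(O,h \right)} = 11 \cdot 2 h = 22 h$)
$K{\left(Q \right)} = 2 + 2 Q \left(-1 + Q\right)$ ($K{\left(Q \right)} = 2 + \left(Q - 1\right) \left(Q + Q\right) = 2 + \left(-1 + Q\right) 2 Q = 2 + 2 Q \left(-1 + Q\right)$)
$H{\left(n \right)} = 35 + n$ ($H{\left(n \right)} = \left(n + \left(2 - 10 + 2 \cdot 5^{2}\right)\right) - 7 = \left(n + \left(2 - 10 + 2 \cdot 25\right)\right) - 7 = \left(n + \left(2 - 10 + 50\right)\right) - 7 = \left(n + 42\right) - 7 = \left(42 + n\right) - 7 = 35 + n$)
$H{\left(-50 \right)} + I{\left(32,48 \right)} = \left(35 - 50\right) + 22 \cdot 48 = -15 + 1056 = 1041$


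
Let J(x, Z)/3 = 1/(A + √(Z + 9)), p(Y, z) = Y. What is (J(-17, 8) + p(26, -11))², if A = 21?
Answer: 61460861/89888 - 33261*√17/89888 ≈ 682.22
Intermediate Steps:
J(x, Z) = 3/(21 + √(9 + Z)) (J(x, Z) = 3/(21 + √(Z + 9)) = 3/(21 + √(9 + Z)))
(J(-17, 8) + p(26, -11))² = (3/(21 + √(9 + 8)) + 26)² = (3/(21 + √17) + 26)² = (26 + 3/(21 + √17))²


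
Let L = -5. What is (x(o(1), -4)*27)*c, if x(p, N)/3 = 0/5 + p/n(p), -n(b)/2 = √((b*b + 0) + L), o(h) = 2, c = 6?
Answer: 486*I ≈ 486.0*I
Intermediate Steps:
n(b) = -2*√(-5 + b²) (n(b) = -2*√((b*b + 0) - 5) = -2*√((b² + 0) - 5) = -2*√(b² - 5) = -2*√(-5 + b²))
x(p, N) = -3*p/(2*√(-5 + p²)) (x(p, N) = 3*(0/5 + p/((-2*√(-5 + p²)))) = 3*(0*(⅕) + p*(-1/(2*√(-5 + p²)))) = 3*(0 - p/(2*√(-5 + p²))) = 3*(-p/(2*√(-5 + p²))) = -3*p/(2*√(-5 + p²)))
(x(o(1), -4)*27)*c = (-3/2*2/√(-5 + 2²)*27)*6 = (-3/2*2/√(-5 + 4)*27)*6 = (-3/2*2/√(-1)*27)*6 = (-3/2*2*(-I)*27)*6 = ((3*I)*27)*6 = (81*I)*6 = 486*I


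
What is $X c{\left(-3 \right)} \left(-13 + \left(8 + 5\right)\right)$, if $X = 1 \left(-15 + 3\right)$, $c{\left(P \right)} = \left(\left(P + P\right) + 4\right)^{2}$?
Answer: $0$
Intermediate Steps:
$c{\left(P \right)} = \left(4 + 2 P\right)^{2}$ ($c{\left(P \right)} = \left(2 P + 4\right)^{2} = \left(4 + 2 P\right)^{2}$)
$X = -12$ ($X = 1 \left(-12\right) = -12$)
$X c{\left(-3 \right)} \left(-13 + \left(8 + 5\right)\right) = - 12 \cdot 4 \left(2 - 3\right)^{2} \left(-13 + \left(8 + 5\right)\right) = - 12 \cdot 4 \left(-1\right)^{2} \left(-13 + 13\right) = - 12 \cdot 4 \cdot 1 \cdot 0 = - 12 \cdot 4 \cdot 0 = \left(-12\right) 0 = 0$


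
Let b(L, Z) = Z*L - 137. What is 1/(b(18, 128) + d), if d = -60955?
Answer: -1/58788 ≈ -1.7010e-5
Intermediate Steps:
b(L, Z) = -137 + L*Z (b(L, Z) = L*Z - 137 = -137 + L*Z)
1/(b(18, 128) + d) = 1/((-137 + 18*128) - 60955) = 1/((-137 + 2304) - 60955) = 1/(2167 - 60955) = 1/(-58788) = -1/58788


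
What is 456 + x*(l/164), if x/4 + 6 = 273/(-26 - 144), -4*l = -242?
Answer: 6200187/13940 ≈ 444.78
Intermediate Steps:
l = 121/2 (l = -1/4*(-242) = 121/2 ≈ 60.500)
x = -2586/85 (x = -24 + 4*(273/(-26 - 144)) = -24 + 4*(273/(-170)) = -24 + 4*(273*(-1/170)) = -24 + 4*(-273/170) = -24 - 546/85 = -2586/85 ≈ -30.424)
456 + x*(l/164) = 456 - 156453/(85*164) = 456 - 2586/85*121/328 = 456 - 156453/13940 = 6200187/13940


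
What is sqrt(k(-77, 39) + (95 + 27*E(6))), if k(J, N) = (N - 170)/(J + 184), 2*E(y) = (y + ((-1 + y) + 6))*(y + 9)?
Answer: sqrt(161947282)/214 ≈ 59.467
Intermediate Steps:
E(y) = (5 + 2*y)*(9 + y)/2 (E(y) = ((y + ((-1 + y) + 6))*(y + 9))/2 = ((y + (5 + y))*(9 + y))/2 = ((5 + 2*y)*(9 + y))/2 = (5 + 2*y)*(9 + y)/2)
k(J, N) = (-170 + N)/(184 + J)
sqrt(k(-77, 39) + (95 + 27*E(6))) = sqrt((-170 + 39)/(184 - 77) + (95 + 27*(45/2 + 6**2 + (23/2)*6))) = sqrt(-131/107 + (95 + 27*(45/2 + 36 + 69))) = sqrt((1/107)*(-131) + (95 + 27*(255/2))) = sqrt(-131/107 + (95 + 6885/2)) = sqrt(-131/107 + 7075/2) = sqrt(756763/214) = sqrt(161947282)/214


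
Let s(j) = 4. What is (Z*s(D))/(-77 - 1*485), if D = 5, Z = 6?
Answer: -12/281 ≈ -0.042705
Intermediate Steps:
(Z*s(D))/(-77 - 1*485) = (6*4)/(-77 - 1*485) = 24/(-77 - 485) = 24/(-562) = 24*(-1/562) = -12/281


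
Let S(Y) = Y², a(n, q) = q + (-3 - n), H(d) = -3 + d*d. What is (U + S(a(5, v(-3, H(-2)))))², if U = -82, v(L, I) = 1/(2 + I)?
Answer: 43681/81 ≈ 539.27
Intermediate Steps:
H(d) = -3 + d²
a(n, q) = -3 + q - n
(U + S(a(5, v(-3, H(-2)))))² = (-82 + (-3 + 1/(2 + (-3 + (-2)²)) - 1*5)²)² = (-82 + (-3 + 1/(2 + (-3 + 4)) - 5)²)² = (-82 + (-3 + 1/(2 + 1) - 5)²)² = (-82 + (-3 + 1/3 - 5)²)² = (-82 + (-3 + ⅓ - 5)²)² = (-82 + (-23/3)²)² = (-82 + 529/9)² = (-209/9)² = 43681/81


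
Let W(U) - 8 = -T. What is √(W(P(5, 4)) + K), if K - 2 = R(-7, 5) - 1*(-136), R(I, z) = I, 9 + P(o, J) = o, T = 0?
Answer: √139 ≈ 11.790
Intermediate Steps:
P(o, J) = -9 + o
W(U) = 8 (W(U) = 8 - 1*0 = 8 + 0 = 8)
K = 131 (K = 2 + (-7 - 1*(-136)) = 2 + (-7 + 136) = 2 + 129 = 131)
√(W(P(5, 4)) + K) = √(8 + 131) = √139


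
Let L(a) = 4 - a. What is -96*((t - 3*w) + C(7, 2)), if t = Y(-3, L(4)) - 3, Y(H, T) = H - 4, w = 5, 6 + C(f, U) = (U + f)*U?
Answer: 1248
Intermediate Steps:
C(f, U) = -6 + U*(U + f) (C(f, U) = -6 + (U + f)*U = -6 + U*(U + f))
Y(H, T) = -4 + H
t = -10 (t = (-4 - 3) - 3 = -7 - 3 = -10)
-96*((t - 3*w) + C(7, 2)) = -96*((-10 - 3*5) + (-6 + 2² + 2*7)) = -96*((-10 - 15) + (-6 + 4 + 14)) = -96*(-25 + 12) = -96*(-13) = 1248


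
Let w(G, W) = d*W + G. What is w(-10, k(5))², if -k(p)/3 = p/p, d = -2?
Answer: 16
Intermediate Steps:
k(p) = -3 (k(p) = -3*p/p = -3*1 = -3)
w(G, W) = G - 2*W (w(G, W) = -2*W + G = G - 2*W)
w(-10, k(5))² = (-10 - 2*(-3))² = (-10 + 6)² = (-4)² = 16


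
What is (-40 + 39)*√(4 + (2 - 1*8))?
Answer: -I*√2 ≈ -1.4142*I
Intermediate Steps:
(-40 + 39)*√(4 + (2 - 1*8)) = -√(4 + (2 - 8)) = -√(4 - 6) = -√(-2) = -I*√2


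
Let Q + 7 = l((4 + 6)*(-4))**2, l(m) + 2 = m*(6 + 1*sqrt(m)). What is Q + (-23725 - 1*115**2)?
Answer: -42393 + 38720*I*sqrt(10) ≈ -42393.0 + 1.2244e+5*I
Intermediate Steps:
l(m) = -2 + m*(6 + sqrt(m)) (l(m) = -2 + m*(6 + 1*sqrt(m)) = -2 + m*(6 + sqrt(m)))
Q = -7 + (-242 - 80*I*sqrt(10))**2 (Q = -7 + (-2 + ((4 + 6)*(-4))**(3/2) + 6*((4 + 6)*(-4)))**2 = -7 + (-2 + (10*(-4))**(3/2) + 6*(10*(-4)))**2 = -7 + (-2 + (-40)**(3/2) + 6*(-40))**2 = -7 + (-2 - 80*I*sqrt(10) - 240)**2 = -7 + (-242 - 80*I*sqrt(10))**2 ≈ -5443.0 + 1.2244e+5*I)
Q + (-23725 - 1*115**2) = (-5443 + 38720*I*sqrt(10)) + (-23725 - 1*115**2) = (-5443 + 38720*I*sqrt(10)) + (-23725 - 1*13225) = (-5443 + 38720*I*sqrt(10)) + (-23725 - 13225) = (-5443 + 38720*I*sqrt(10)) - 36950 = -42393 + 38720*I*sqrt(10)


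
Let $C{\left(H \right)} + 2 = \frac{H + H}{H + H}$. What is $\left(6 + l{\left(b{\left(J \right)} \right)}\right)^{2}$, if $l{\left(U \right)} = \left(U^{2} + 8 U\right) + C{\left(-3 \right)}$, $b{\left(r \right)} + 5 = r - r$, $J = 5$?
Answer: $100$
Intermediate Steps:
$b{\left(r \right)} = -5$ ($b{\left(r \right)} = -5 + \left(r - r\right) = -5 + 0 = -5$)
$C{\left(H \right)} = -1$ ($C{\left(H \right)} = -2 + \frac{H + H}{H + H} = -2 + \frac{2 H}{2 H} = -2 + 2 H \frac{1}{2 H} = -2 + 1 = -1$)
$l{\left(U \right)} = -1 + U^{2} + 8 U$ ($l{\left(U \right)} = \left(U^{2} + 8 U\right) - 1 = -1 + U^{2} + 8 U$)
$\left(6 + l{\left(b{\left(J \right)} \right)}\right)^{2} = \left(6 + \left(-1 + \left(-5\right)^{2} + 8 \left(-5\right)\right)\right)^{2} = \left(6 - 16\right)^{2} = \left(-10\right)^{2} = 100$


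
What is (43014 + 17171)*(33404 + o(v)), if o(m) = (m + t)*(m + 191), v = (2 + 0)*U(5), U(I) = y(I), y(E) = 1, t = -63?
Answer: 1301861735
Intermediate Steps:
U(I) = 1
v = 2 (v = (2 + 0)*1 = 2*1 = 2)
o(m) = (-63 + m)*(191 + m) (o(m) = (m - 63)*(m + 191) = (-63 + m)*(191 + m))
(43014 + 17171)*(33404 + o(v)) = (43014 + 17171)*(33404 + (-12033 + 2**2 + 128*2)) = 60185*(33404 + (-12033 + 4 + 256)) = 60185*(33404 - 11773) = 60185*21631 = 1301861735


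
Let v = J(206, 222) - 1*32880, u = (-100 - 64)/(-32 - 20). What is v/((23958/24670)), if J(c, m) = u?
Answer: -5271966665/155727 ≈ -33854.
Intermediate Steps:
u = 41/13 (u = -164/(-52) = -164*(-1/52) = 41/13 ≈ 3.1538)
J(c, m) = 41/13
v = -427399/13 (v = 41/13 - 1*32880 = 41/13 - 32880 = -427399/13 ≈ -32877.)
v/((23958/24670)) = -427399/(13*(23958/24670)) = -427399/(13*(23958*(1/24670))) = -427399/(13*11979/12335) = -427399/13*12335/11979 = -5271966665/155727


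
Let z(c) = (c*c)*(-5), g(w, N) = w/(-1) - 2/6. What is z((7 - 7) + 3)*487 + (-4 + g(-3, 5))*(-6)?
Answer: -21907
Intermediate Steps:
g(w, N) = -⅓ - w (g(w, N) = w*(-1) - 2*⅙ = -w - ⅓ = -⅓ - w)
z(c) = -5*c² (z(c) = c²*(-5) = -5*c²)
z((7 - 7) + 3)*487 + (-4 + g(-3, 5))*(-6) = -5*((7 - 7) + 3)²*487 + (-4 + (-⅓ - 1*(-3)))*(-6) = -5*(0 + 3)²*487 + (-4 + (-⅓ + 3))*(-6) = -5*3²*487 + (-4 + 8/3)*(-6) = -5*9*487 - 4/3*(-6) = -45*487 + 8 = -21915 + 8 = -21907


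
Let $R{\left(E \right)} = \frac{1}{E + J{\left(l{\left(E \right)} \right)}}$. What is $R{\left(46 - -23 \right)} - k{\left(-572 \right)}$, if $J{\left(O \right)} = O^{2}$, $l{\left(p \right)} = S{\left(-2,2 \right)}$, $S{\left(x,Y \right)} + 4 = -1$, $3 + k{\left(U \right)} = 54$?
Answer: $- \frac{4793}{94} \approx -50.989$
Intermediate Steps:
$k{\left(U \right)} = 51$ ($k{\left(U \right)} = -3 + 54 = 51$)
$S{\left(x,Y \right)} = -5$ ($S{\left(x,Y \right)} = -4 - 1 = -5$)
$l{\left(p \right)} = -5$
$R{\left(E \right)} = \frac{1}{25 + E}$ ($R{\left(E \right)} = \frac{1}{E + \left(-5\right)^{2}} = \frac{1}{E + 25} = \frac{1}{25 + E}$)
$R{\left(46 - -23 \right)} - k{\left(-572 \right)} = \frac{1}{25 + \left(46 - -23\right)} - 51 = \frac{1}{25 + \left(46 + 23\right)} - 51 = \frac{1}{25 + 69} - 51 = \frac{1}{94} - 51 = - \frac{4793}{94}$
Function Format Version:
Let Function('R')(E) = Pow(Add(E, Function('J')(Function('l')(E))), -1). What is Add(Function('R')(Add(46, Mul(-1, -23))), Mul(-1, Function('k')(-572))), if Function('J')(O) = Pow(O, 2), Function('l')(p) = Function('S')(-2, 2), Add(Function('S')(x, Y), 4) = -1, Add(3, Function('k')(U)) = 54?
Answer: Rational(-4793, 94) ≈ -50.989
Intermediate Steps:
Function('k')(U) = 51 (Function('k')(U) = Add(-3, 54) = 51)
Function('S')(x, Y) = -5 (Function('S')(x, Y) = Add(-4, -1) = -5)
Function('l')(p) = -5
Function('R')(E) = Pow(Add(25, E), -1) (Function('R')(E) = Pow(Add(E, Pow(-5, 2)), -1) = Pow(Add(E, 25), -1) = Pow(Add(25, E), -1))
Add(Function('R')(Add(46, Mul(-1, -23))), Mul(-1, Function('k')(-572))) = Add(Pow(Add(25, Add(46, Mul(-1, -23))), -1), Mul(-1, 51)) = Add(Pow(Add(25, Add(46, 23)), -1), -51) = Add(Pow(Add(25, 69), -1), -51) = Add(Pow(94, -1), -51) = Add(Rational(1, 94), -51) = Rational(-4793, 94)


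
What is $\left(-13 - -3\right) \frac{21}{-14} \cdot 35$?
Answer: $525$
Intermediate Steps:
$\left(-13 - -3\right) \frac{21}{-14} \cdot 35 = \left(-13 + 3\right) 21 \left(- \frac{1}{14}\right) 35 = \left(-10\right) \left(- \frac{3}{2}\right) 35 = 15 \cdot 35 = 525$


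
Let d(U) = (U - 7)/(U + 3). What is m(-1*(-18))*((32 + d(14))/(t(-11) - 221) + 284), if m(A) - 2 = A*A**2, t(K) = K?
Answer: 112610785/68 ≈ 1.6560e+6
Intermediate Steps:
d(U) = (-7 + U)/(3 + U)
m(A) = 2 + A**3 (m(A) = 2 + A*A**2 = 2 + A**3)
m(-1*(-18))*((32 + d(14))/(t(-11) - 221) + 284) = (2 + (-1*(-18))**3)*((32 + (-7 + 14)/(3 + 14))/(-11 - 221) + 284) = (2 + 18**3)*((32 + 7/17)/(-232) + 284) = (2 + 5832)*((32 + (1/17)*7)*(-1/232) + 284) = 5834*((32 + 7/17)*(-1/232) + 284) = 5834*((551/17)*(-1/232) + 284) = 5834*(-19/136 + 284) = 5834*(38605/136) = 112610785/68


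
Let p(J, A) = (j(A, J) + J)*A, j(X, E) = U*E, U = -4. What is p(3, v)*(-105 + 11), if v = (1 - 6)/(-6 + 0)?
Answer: 705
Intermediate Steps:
v = ⅚ (v = -5/(-6) = -5*(-⅙) = ⅚ ≈ 0.83333)
j(X, E) = -4*E
p(J, A) = -3*A*J (p(J, A) = (-4*J + J)*A = (-3*J)*A = -3*A*J)
p(3, v)*(-105 + 11) = (-3*⅚*3)*(-105 + 11) = -15/2*(-94) = 705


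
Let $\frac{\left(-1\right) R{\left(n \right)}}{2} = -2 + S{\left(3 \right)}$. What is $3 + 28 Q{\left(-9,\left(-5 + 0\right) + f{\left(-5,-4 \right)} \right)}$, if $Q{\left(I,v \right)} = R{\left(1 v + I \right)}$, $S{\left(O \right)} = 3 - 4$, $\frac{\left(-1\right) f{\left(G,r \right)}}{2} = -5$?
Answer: $171$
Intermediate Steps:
$f{\left(G,r \right)} = 10$ ($f{\left(G,r \right)} = \left(-2\right) \left(-5\right) = 10$)
$S{\left(O \right)} = -1$ ($S{\left(O \right)} = 3 - 4 = -1$)
$R{\left(n \right)} = 6$ ($R{\left(n \right)} = - 2 \left(-2 - 1\right) = \left(-2\right) \left(-3\right) = 6$)
$Q{\left(I,v \right)} = 6$
$3 + 28 Q{\left(-9,\left(-5 + 0\right) + f{\left(-5,-4 \right)} \right)} = 3 + 28 \cdot 6 = 3 + 168 = 171$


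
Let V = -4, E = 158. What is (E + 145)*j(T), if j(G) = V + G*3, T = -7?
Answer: -7575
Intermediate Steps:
j(G) = -4 + 3*G (j(G) = -4 + G*3 = -4 + 3*G)
(E + 145)*j(T) = (158 + 145)*(-4 + 3*(-7)) = 303*(-4 - 21) = 303*(-25) = -7575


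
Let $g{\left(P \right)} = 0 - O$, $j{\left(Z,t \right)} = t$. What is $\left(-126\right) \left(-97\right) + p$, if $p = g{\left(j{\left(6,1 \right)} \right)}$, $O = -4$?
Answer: $12226$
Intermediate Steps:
$g{\left(P \right)} = 4$ ($g{\left(P \right)} = 0 - -4 = 0 + 4 = 4$)
$p = 4$
$\left(-126\right) \left(-97\right) + p = \left(-126\right) \left(-97\right) + 4 = 12222 + 4 = 12226$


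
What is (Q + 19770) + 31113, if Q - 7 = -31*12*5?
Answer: 49030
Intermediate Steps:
Q = -1853 (Q = 7 - 31*12*5 = 7 - 372*5 = 7 - 1860 = -1853)
(Q + 19770) + 31113 = (-1853 + 19770) + 31113 = 17917 + 31113 = 49030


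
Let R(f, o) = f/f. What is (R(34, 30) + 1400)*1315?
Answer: 1842315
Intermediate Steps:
R(f, o) = 1
(R(34, 30) + 1400)*1315 = (1 + 1400)*1315 = 1401*1315 = 1842315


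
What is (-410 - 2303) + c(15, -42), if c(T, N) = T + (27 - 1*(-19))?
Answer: -2652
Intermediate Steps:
c(T, N) = 46 + T (c(T, N) = T + (27 + 19) = T + 46 = 46 + T)
(-410 - 2303) + c(15, -42) = (-410 - 2303) + (46 + 15) = -2713 + 61 = -2652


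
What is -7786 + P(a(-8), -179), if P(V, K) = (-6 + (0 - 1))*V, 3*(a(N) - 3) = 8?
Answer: -23477/3 ≈ -7825.7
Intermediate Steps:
a(N) = 17/3 (a(N) = 3 + (1/3)*8 = 3 + 8/3 = 17/3)
P(V, K) = -7*V (P(V, K) = (-6 - 1)*V = -7*V)
-7786 + P(a(-8), -179) = -7786 - 7*17/3 = -7786 - 119/3 = -23477/3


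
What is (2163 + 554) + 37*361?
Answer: 16074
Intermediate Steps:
(2163 + 554) + 37*361 = 2717 + 13357 = 16074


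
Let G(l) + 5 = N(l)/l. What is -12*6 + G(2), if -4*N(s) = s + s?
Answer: -155/2 ≈ -77.500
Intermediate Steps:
N(s) = -s/2 (N(s) = -(s + s)/4 = -s/2)
G(l) = -11/2 (G(l) = -5 + (-l/2)/l = -5 - 1/2 = -11/2)
-12*6 + G(2) = -12*6 - 11/2 = -72 - 11/2 = -155/2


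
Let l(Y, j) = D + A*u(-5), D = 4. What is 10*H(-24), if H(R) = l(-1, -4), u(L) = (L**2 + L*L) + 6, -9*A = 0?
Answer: 40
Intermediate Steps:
A = 0 (A = -1/9*0 = 0)
u(L) = 6 + 2*L**2 (u(L) = (L**2 + L**2) + 6 = 2*L**2 + 6 = 6 + 2*L**2)
l(Y, j) = 4 (l(Y, j) = 4 + 0*(6 + 2*(-5)**2) = 4 + 0*(6 + 2*25) = 4 + 0*(6 + 50) = 4 + 0*56 = 4 + 0 = 4)
H(R) = 4
10*H(-24) = 10*4 = 40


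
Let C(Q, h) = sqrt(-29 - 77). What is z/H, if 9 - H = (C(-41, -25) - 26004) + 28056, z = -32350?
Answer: 13218210/834791 - 6470*I*sqrt(106)/834791 ≈ 15.834 - 0.079796*I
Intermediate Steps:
C(Q, h) = I*sqrt(106) (C(Q, h) = sqrt(-106) = I*sqrt(106))
H = -2043 - I*sqrt(106) (H = 9 - ((I*sqrt(106) - 26004) + 28056) = 9 - ((-26004 + I*sqrt(106)) + 28056) = 9 - (2052 + I*sqrt(106)) = 9 + (-2052 - I*sqrt(106)) = -2043 - I*sqrt(106) ≈ -2043.0 - 10.296*I)
z/H = -32350/(-2043 - I*sqrt(106))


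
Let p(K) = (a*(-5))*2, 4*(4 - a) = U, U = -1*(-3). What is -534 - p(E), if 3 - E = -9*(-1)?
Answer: -1003/2 ≈ -501.50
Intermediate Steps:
U = 3
a = 13/4 (a = 4 - 1/4*3 = 4 - 3/4 = 13/4 ≈ 3.2500)
E = -6 (E = 3 - (-9)*(-1) = 3 - 1*9 = 3 - 9 = -6)
p(K) = -65/2 (p(K) = ((13/4)*(-5))*2 = -65/4*2 = -65/2)
-534 - p(E) = -534 - 1*(-65/2) = -534 + 65/2 = -1003/2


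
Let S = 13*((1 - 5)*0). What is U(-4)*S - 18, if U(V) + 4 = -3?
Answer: -18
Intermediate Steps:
U(V) = -7 (U(V) = -4 - 3 = -7)
S = 0 (S = 13*(-4*0) = 13*0 = 0)
U(-4)*S - 18 = -7*0 - 18 = 0 - 18 = -18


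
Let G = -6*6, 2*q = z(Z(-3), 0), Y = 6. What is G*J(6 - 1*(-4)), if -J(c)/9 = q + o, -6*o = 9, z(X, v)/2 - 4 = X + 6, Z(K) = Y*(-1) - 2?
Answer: 162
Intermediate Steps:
Z(K) = -8 (Z(K) = 6*(-1) - 2 = -6 - 2 = -8)
z(X, v) = 20 + 2*X (z(X, v) = 8 + 2*(X + 6) = 8 + 2*(6 + X) = 8 + (12 + 2*X) = 20 + 2*X)
q = 2 (q = (20 + 2*(-8))/2 = (20 - 16)/2 = (½)*4 = 2)
o = -3/2 (o = -⅙*9 = -3/2 ≈ -1.5000)
J(c) = -9/2 (J(c) = -9*(2 - 3/2) = -9*½ = -9/2)
G = -36
G*J(6 - 1*(-4)) = -36*(-9/2) = 162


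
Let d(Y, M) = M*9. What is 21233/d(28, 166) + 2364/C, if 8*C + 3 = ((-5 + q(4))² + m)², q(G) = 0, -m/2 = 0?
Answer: 20730727/464634 ≈ 44.617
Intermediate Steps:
m = 0 (m = -2*0 = 0)
d(Y, M) = 9*M
C = 311/4 (C = -3/8 + ((-5 + 0)² + 0)²/8 = -3/8 + ((-5)² + 0)²/8 = -3/8 + (25 + 0)²/8 = -3/8 + (⅛)*25² = -3/8 + (⅛)*625 = -3/8 + 625/8 = 311/4 ≈ 77.750)
21233/d(28, 166) + 2364/C = 21233/((9*166)) + 2364/(311/4) = 21233/1494 + 2364*(4/311) = 21233*(1/1494) + 9456/311 = 21233/1494 + 9456/311 = 20730727/464634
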